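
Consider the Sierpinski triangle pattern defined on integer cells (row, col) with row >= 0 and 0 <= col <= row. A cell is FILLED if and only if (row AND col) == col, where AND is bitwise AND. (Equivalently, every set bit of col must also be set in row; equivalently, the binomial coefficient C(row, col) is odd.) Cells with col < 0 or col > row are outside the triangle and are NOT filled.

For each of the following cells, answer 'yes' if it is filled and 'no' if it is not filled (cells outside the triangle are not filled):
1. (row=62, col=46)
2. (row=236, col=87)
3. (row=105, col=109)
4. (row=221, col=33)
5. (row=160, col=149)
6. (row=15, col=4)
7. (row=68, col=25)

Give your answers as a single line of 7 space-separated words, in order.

Answer: yes no no no no yes no

Derivation:
(62,46): row=0b111110, col=0b101110, row AND col = 0b101110 = 46; 46 == 46 -> filled
(236,87): row=0b11101100, col=0b1010111, row AND col = 0b1000100 = 68; 68 != 87 -> empty
(105,109): col outside [0, 105] -> not filled
(221,33): row=0b11011101, col=0b100001, row AND col = 0b1 = 1; 1 != 33 -> empty
(160,149): row=0b10100000, col=0b10010101, row AND col = 0b10000000 = 128; 128 != 149 -> empty
(15,4): row=0b1111, col=0b100, row AND col = 0b100 = 4; 4 == 4 -> filled
(68,25): row=0b1000100, col=0b11001, row AND col = 0b0 = 0; 0 != 25 -> empty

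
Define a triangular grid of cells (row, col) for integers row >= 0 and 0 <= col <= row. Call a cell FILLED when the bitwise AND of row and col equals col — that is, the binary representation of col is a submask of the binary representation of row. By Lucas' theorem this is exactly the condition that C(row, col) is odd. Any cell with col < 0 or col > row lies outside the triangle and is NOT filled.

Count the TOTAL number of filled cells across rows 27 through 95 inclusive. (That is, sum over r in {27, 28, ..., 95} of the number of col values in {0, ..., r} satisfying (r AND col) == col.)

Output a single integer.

Answer: 1060

Derivation:
r27=11011 pc4: +16 =16
r28=11100 pc3: +8 =24
r29=11101 pc4: +16 =40
r30=11110 pc4: +16 =56
r31=11111 pc5: +32 =88
r32=100000 pc1: +2 =90
r33=100001 pc2: +4 =94
r34=100010 pc2: +4 =98
r35=100011 pc3: +8 =106
r36=100100 pc2: +4 =110
r37=100101 pc3: +8 =118
r38=100110 pc3: +8 =126
r39=100111 pc4: +16 =142
r40=101000 pc2: +4 =146
r41=101001 pc3: +8 =154
r42=101010 pc3: +8 =162
r43=101011 pc4: +16 =178
r44=101100 pc3: +8 =186
r45=101101 pc4: +16 =202
r46=101110 pc4: +16 =218
r47=101111 pc5: +32 =250
r48=110000 pc2: +4 =254
r49=110001 pc3: +8 =262
r50=110010 pc3: +8 =270
r51=110011 pc4: +16 =286
r52=110100 pc3: +8 =294
r53=110101 pc4: +16 =310
r54=110110 pc4: +16 =326
r55=110111 pc5: +32 =358
r56=111000 pc3: +8 =366
r57=111001 pc4: +16 =382
r58=111010 pc4: +16 =398
r59=111011 pc5: +32 =430
r60=111100 pc4: +16 =446
r61=111101 pc5: +32 =478
r62=111110 pc5: +32 =510
r63=111111 pc6: +64 =574
r64=1000000 pc1: +2 =576
r65=1000001 pc2: +4 =580
r66=1000010 pc2: +4 =584
r67=1000011 pc3: +8 =592
r68=1000100 pc2: +4 =596
r69=1000101 pc3: +8 =604
r70=1000110 pc3: +8 =612
r71=1000111 pc4: +16 =628
r72=1001000 pc2: +4 =632
r73=1001001 pc3: +8 =640
r74=1001010 pc3: +8 =648
r75=1001011 pc4: +16 =664
r76=1001100 pc3: +8 =672
r77=1001101 pc4: +16 =688
r78=1001110 pc4: +16 =704
r79=1001111 pc5: +32 =736
r80=1010000 pc2: +4 =740
r81=1010001 pc3: +8 =748
r82=1010010 pc3: +8 =756
r83=1010011 pc4: +16 =772
r84=1010100 pc3: +8 =780
r85=1010101 pc4: +16 =796
r86=1010110 pc4: +16 =812
r87=1010111 pc5: +32 =844
r88=1011000 pc3: +8 =852
r89=1011001 pc4: +16 =868
r90=1011010 pc4: +16 =884
r91=1011011 pc5: +32 =916
r92=1011100 pc4: +16 =932
r93=1011101 pc5: +32 =964
r94=1011110 pc5: +32 =996
r95=1011111 pc6: +64 =1060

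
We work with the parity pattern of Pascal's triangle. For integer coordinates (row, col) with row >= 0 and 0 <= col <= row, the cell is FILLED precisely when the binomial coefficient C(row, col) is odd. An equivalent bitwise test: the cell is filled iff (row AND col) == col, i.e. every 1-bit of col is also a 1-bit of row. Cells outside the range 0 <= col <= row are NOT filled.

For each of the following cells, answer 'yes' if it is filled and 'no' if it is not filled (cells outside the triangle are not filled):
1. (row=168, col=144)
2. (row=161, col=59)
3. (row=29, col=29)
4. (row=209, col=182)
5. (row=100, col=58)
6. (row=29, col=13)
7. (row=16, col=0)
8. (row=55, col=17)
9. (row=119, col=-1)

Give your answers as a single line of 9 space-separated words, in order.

(168,144): row=0b10101000, col=0b10010000, row AND col = 0b10000000 = 128; 128 != 144 -> empty
(161,59): row=0b10100001, col=0b111011, row AND col = 0b100001 = 33; 33 != 59 -> empty
(29,29): row=0b11101, col=0b11101, row AND col = 0b11101 = 29; 29 == 29 -> filled
(209,182): row=0b11010001, col=0b10110110, row AND col = 0b10010000 = 144; 144 != 182 -> empty
(100,58): row=0b1100100, col=0b111010, row AND col = 0b100000 = 32; 32 != 58 -> empty
(29,13): row=0b11101, col=0b1101, row AND col = 0b1101 = 13; 13 == 13 -> filled
(16,0): row=0b10000, col=0b0, row AND col = 0b0 = 0; 0 == 0 -> filled
(55,17): row=0b110111, col=0b10001, row AND col = 0b10001 = 17; 17 == 17 -> filled
(119,-1): col outside [0, 119] -> not filled

Answer: no no yes no no yes yes yes no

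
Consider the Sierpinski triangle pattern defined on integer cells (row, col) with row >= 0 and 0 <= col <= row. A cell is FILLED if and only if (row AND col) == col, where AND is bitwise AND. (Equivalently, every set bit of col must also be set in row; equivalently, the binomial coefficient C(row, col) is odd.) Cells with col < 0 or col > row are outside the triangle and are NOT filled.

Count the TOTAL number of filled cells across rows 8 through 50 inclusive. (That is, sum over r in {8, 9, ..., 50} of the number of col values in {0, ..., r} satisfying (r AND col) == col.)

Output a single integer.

Answer: 398

Derivation:
r8=1000 pc1: +2 =2
r9=1001 pc2: +4 =6
r10=1010 pc2: +4 =10
r11=1011 pc3: +8 =18
r12=1100 pc2: +4 =22
r13=1101 pc3: +8 =30
r14=1110 pc3: +8 =38
r15=1111 pc4: +16 =54
r16=10000 pc1: +2 =56
r17=10001 pc2: +4 =60
r18=10010 pc2: +4 =64
r19=10011 pc3: +8 =72
r20=10100 pc2: +4 =76
r21=10101 pc3: +8 =84
r22=10110 pc3: +8 =92
r23=10111 pc4: +16 =108
r24=11000 pc2: +4 =112
r25=11001 pc3: +8 =120
r26=11010 pc3: +8 =128
r27=11011 pc4: +16 =144
r28=11100 pc3: +8 =152
r29=11101 pc4: +16 =168
r30=11110 pc4: +16 =184
r31=11111 pc5: +32 =216
r32=100000 pc1: +2 =218
r33=100001 pc2: +4 =222
r34=100010 pc2: +4 =226
r35=100011 pc3: +8 =234
r36=100100 pc2: +4 =238
r37=100101 pc3: +8 =246
r38=100110 pc3: +8 =254
r39=100111 pc4: +16 =270
r40=101000 pc2: +4 =274
r41=101001 pc3: +8 =282
r42=101010 pc3: +8 =290
r43=101011 pc4: +16 =306
r44=101100 pc3: +8 =314
r45=101101 pc4: +16 =330
r46=101110 pc4: +16 =346
r47=101111 pc5: +32 =378
r48=110000 pc2: +4 =382
r49=110001 pc3: +8 =390
r50=110010 pc3: +8 =398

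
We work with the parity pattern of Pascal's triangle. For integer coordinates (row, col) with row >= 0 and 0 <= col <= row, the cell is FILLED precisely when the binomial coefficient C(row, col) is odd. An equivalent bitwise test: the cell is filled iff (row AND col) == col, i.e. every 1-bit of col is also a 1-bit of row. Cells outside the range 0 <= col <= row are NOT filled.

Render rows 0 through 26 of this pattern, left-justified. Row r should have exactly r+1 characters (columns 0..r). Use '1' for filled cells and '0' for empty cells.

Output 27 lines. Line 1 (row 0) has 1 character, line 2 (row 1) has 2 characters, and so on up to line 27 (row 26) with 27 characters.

Answer: 1
11
101
1111
10001
110011
1010101
11111111
100000001
1100000011
10100000101
111100001111
1000100010001
11001100110011
101010101010101
1111111111111111
10000000000000001
110000000000000011
1010000000000000101
11110000000000001111
100010000000000010001
1100110000000000110011
10101010000000001010101
111111110000000011111111
1000000010000000100000001
11000000110000001100000011
101000001010000010100000101

Derivation:
r0=0: 1
r1=1: 11
r2=10: 101
r3=11: 1111
r4=100: 10001
r5=101: 110011
r6=110: 1010101
r7=111: 11111111
r8=1000: 100000001
r9=1001: 1100000011
r10=1010: 10100000101
r11=1011: 111100001111
r12=1100: 1000100010001
r13=1101: 11001100110011
r14=1110: 101010101010101
r15=1111: 1111111111111111
r16=10000: 10000000000000001
r17=10001: 110000000000000011
r18=10010: 1010000000000000101
r19=10011: 11110000000000001111
r20=10100: 100010000000000010001
r21=10101: 1100110000000000110011
r22=10110: 10101010000000001010101
r23=10111: 111111110000000011111111
r24=11000: 1000000010000000100000001
r25=11001: 11000000110000001100000011
r26=11010: 101000001010000010100000101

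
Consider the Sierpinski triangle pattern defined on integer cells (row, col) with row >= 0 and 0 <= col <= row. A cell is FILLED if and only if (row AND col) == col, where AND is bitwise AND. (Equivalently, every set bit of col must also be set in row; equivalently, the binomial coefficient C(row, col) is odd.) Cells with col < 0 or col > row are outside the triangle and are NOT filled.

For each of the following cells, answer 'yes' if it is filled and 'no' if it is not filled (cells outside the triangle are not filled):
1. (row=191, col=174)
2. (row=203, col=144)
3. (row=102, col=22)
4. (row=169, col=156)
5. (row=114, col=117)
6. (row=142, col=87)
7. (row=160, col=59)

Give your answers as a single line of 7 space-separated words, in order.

(191,174): row=0b10111111, col=0b10101110, row AND col = 0b10101110 = 174; 174 == 174 -> filled
(203,144): row=0b11001011, col=0b10010000, row AND col = 0b10000000 = 128; 128 != 144 -> empty
(102,22): row=0b1100110, col=0b10110, row AND col = 0b110 = 6; 6 != 22 -> empty
(169,156): row=0b10101001, col=0b10011100, row AND col = 0b10001000 = 136; 136 != 156 -> empty
(114,117): col outside [0, 114] -> not filled
(142,87): row=0b10001110, col=0b1010111, row AND col = 0b110 = 6; 6 != 87 -> empty
(160,59): row=0b10100000, col=0b111011, row AND col = 0b100000 = 32; 32 != 59 -> empty

Answer: yes no no no no no no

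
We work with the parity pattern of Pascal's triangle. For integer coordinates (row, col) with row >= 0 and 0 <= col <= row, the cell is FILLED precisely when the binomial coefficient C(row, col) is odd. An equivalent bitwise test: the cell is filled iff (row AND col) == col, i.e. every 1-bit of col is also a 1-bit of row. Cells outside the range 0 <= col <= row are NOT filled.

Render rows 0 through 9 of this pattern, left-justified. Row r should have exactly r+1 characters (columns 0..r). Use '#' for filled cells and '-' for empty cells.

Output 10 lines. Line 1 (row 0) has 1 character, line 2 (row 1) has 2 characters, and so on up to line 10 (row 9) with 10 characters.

r0=0: #
r1=1: ##
r2=10: #-#
r3=11: ####
r4=100: #---#
r5=101: ##--##
r6=110: #-#-#-#
r7=111: ########
r8=1000: #-------#
r9=1001: ##------##

Answer: #
##
#-#
####
#---#
##--##
#-#-#-#
########
#-------#
##------##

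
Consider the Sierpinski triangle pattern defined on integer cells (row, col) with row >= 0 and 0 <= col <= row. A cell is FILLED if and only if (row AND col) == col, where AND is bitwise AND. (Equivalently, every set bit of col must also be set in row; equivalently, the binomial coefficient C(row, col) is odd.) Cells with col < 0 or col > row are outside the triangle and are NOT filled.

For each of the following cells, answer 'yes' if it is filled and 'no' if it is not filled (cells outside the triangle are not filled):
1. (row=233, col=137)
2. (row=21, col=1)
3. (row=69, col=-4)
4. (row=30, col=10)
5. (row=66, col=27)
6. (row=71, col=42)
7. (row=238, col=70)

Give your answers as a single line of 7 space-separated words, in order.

Answer: yes yes no yes no no yes

Derivation:
(233,137): row=0b11101001, col=0b10001001, row AND col = 0b10001001 = 137; 137 == 137 -> filled
(21,1): row=0b10101, col=0b1, row AND col = 0b1 = 1; 1 == 1 -> filled
(69,-4): col outside [0, 69] -> not filled
(30,10): row=0b11110, col=0b1010, row AND col = 0b1010 = 10; 10 == 10 -> filled
(66,27): row=0b1000010, col=0b11011, row AND col = 0b10 = 2; 2 != 27 -> empty
(71,42): row=0b1000111, col=0b101010, row AND col = 0b10 = 2; 2 != 42 -> empty
(238,70): row=0b11101110, col=0b1000110, row AND col = 0b1000110 = 70; 70 == 70 -> filled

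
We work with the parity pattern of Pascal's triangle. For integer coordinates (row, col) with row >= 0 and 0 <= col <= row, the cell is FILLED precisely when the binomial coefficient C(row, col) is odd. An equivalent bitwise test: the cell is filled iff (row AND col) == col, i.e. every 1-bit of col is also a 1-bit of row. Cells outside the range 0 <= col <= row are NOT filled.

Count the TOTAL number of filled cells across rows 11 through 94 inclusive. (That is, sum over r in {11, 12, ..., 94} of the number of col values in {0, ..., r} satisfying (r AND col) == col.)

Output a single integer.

Answer: 1114

Derivation:
r11=1011 pc3: +8 =8
r12=1100 pc2: +4 =12
r13=1101 pc3: +8 =20
r14=1110 pc3: +8 =28
r15=1111 pc4: +16 =44
r16=10000 pc1: +2 =46
r17=10001 pc2: +4 =50
r18=10010 pc2: +4 =54
r19=10011 pc3: +8 =62
r20=10100 pc2: +4 =66
r21=10101 pc3: +8 =74
r22=10110 pc3: +8 =82
r23=10111 pc4: +16 =98
r24=11000 pc2: +4 =102
r25=11001 pc3: +8 =110
r26=11010 pc3: +8 =118
r27=11011 pc4: +16 =134
r28=11100 pc3: +8 =142
r29=11101 pc4: +16 =158
r30=11110 pc4: +16 =174
r31=11111 pc5: +32 =206
r32=100000 pc1: +2 =208
r33=100001 pc2: +4 =212
r34=100010 pc2: +4 =216
r35=100011 pc3: +8 =224
r36=100100 pc2: +4 =228
r37=100101 pc3: +8 =236
r38=100110 pc3: +8 =244
r39=100111 pc4: +16 =260
r40=101000 pc2: +4 =264
r41=101001 pc3: +8 =272
r42=101010 pc3: +8 =280
r43=101011 pc4: +16 =296
r44=101100 pc3: +8 =304
r45=101101 pc4: +16 =320
r46=101110 pc4: +16 =336
r47=101111 pc5: +32 =368
r48=110000 pc2: +4 =372
r49=110001 pc3: +8 =380
r50=110010 pc3: +8 =388
r51=110011 pc4: +16 =404
r52=110100 pc3: +8 =412
r53=110101 pc4: +16 =428
r54=110110 pc4: +16 =444
r55=110111 pc5: +32 =476
r56=111000 pc3: +8 =484
r57=111001 pc4: +16 =500
r58=111010 pc4: +16 =516
r59=111011 pc5: +32 =548
r60=111100 pc4: +16 =564
r61=111101 pc5: +32 =596
r62=111110 pc5: +32 =628
r63=111111 pc6: +64 =692
r64=1000000 pc1: +2 =694
r65=1000001 pc2: +4 =698
r66=1000010 pc2: +4 =702
r67=1000011 pc3: +8 =710
r68=1000100 pc2: +4 =714
r69=1000101 pc3: +8 =722
r70=1000110 pc3: +8 =730
r71=1000111 pc4: +16 =746
r72=1001000 pc2: +4 =750
r73=1001001 pc3: +8 =758
r74=1001010 pc3: +8 =766
r75=1001011 pc4: +16 =782
r76=1001100 pc3: +8 =790
r77=1001101 pc4: +16 =806
r78=1001110 pc4: +16 =822
r79=1001111 pc5: +32 =854
r80=1010000 pc2: +4 =858
r81=1010001 pc3: +8 =866
r82=1010010 pc3: +8 =874
r83=1010011 pc4: +16 =890
r84=1010100 pc3: +8 =898
r85=1010101 pc4: +16 =914
r86=1010110 pc4: +16 =930
r87=1010111 pc5: +32 =962
r88=1011000 pc3: +8 =970
r89=1011001 pc4: +16 =986
r90=1011010 pc4: +16 =1002
r91=1011011 pc5: +32 =1034
r92=1011100 pc4: +16 =1050
r93=1011101 pc5: +32 =1082
r94=1011110 pc5: +32 =1114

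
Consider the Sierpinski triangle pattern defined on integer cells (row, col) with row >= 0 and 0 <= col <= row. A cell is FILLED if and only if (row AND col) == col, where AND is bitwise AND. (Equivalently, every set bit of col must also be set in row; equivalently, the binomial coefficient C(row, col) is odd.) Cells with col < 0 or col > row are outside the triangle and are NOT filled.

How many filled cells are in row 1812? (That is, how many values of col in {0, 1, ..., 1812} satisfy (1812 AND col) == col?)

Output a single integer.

1812 in binary = 11100010100
popcount(1812) = number of 1-bits in 11100010100 = 5
A col c satisfies (1812 AND c) == c iff every set bit of c is also set in 1812; each of the 5 set bits of 1812 can independently be on or off in c.
count = 2^5 = 32

Answer: 32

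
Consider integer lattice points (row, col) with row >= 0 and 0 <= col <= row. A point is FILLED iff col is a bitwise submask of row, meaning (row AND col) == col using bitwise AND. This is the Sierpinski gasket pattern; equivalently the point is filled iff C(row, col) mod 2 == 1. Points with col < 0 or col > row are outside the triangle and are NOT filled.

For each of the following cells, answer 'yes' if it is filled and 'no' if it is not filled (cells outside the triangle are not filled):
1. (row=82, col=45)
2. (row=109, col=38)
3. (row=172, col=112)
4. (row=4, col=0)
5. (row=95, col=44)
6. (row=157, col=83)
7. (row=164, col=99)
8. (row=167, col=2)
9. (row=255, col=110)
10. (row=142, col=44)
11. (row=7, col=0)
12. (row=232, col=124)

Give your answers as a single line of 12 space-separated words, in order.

(82,45): row=0b1010010, col=0b101101, row AND col = 0b0 = 0; 0 != 45 -> empty
(109,38): row=0b1101101, col=0b100110, row AND col = 0b100100 = 36; 36 != 38 -> empty
(172,112): row=0b10101100, col=0b1110000, row AND col = 0b100000 = 32; 32 != 112 -> empty
(4,0): row=0b100, col=0b0, row AND col = 0b0 = 0; 0 == 0 -> filled
(95,44): row=0b1011111, col=0b101100, row AND col = 0b1100 = 12; 12 != 44 -> empty
(157,83): row=0b10011101, col=0b1010011, row AND col = 0b10001 = 17; 17 != 83 -> empty
(164,99): row=0b10100100, col=0b1100011, row AND col = 0b100000 = 32; 32 != 99 -> empty
(167,2): row=0b10100111, col=0b10, row AND col = 0b10 = 2; 2 == 2 -> filled
(255,110): row=0b11111111, col=0b1101110, row AND col = 0b1101110 = 110; 110 == 110 -> filled
(142,44): row=0b10001110, col=0b101100, row AND col = 0b1100 = 12; 12 != 44 -> empty
(7,0): row=0b111, col=0b0, row AND col = 0b0 = 0; 0 == 0 -> filled
(232,124): row=0b11101000, col=0b1111100, row AND col = 0b1101000 = 104; 104 != 124 -> empty

Answer: no no no yes no no no yes yes no yes no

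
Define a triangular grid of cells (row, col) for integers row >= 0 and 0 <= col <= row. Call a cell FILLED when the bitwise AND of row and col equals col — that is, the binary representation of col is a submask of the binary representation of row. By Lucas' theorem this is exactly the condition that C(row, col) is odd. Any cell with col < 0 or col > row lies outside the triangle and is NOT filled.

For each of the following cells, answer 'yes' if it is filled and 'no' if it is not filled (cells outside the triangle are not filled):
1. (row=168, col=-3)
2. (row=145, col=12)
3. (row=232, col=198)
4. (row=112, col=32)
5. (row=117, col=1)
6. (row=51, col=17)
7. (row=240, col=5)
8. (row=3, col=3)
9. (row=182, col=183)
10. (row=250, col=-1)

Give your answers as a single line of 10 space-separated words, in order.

Answer: no no no yes yes yes no yes no no

Derivation:
(168,-3): col outside [0, 168] -> not filled
(145,12): row=0b10010001, col=0b1100, row AND col = 0b0 = 0; 0 != 12 -> empty
(232,198): row=0b11101000, col=0b11000110, row AND col = 0b11000000 = 192; 192 != 198 -> empty
(112,32): row=0b1110000, col=0b100000, row AND col = 0b100000 = 32; 32 == 32 -> filled
(117,1): row=0b1110101, col=0b1, row AND col = 0b1 = 1; 1 == 1 -> filled
(51,17): row=0b110011, col=0b10001, row AND col = 0b10001 = 17; 17 == 17 -> filled
(240,5): row=0b11110000, col=0b101, row AND col = 0b0 = 0; 0 != 5 -> empty
(3,3): row=0b11, col=0b11, row AND col = 0b11 = 3; 3 == 3 -> filled
(182,183): col outside [0, 182] -> not filled
(250,-1): col outside [0, 250] -> not filled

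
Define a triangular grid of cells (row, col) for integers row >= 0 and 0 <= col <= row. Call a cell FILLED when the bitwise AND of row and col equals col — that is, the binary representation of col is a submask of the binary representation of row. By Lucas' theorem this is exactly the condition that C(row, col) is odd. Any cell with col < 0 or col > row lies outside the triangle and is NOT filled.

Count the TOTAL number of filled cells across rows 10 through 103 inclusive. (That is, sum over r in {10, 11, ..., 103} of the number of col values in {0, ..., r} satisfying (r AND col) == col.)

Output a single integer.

r10=1010 pc2: +4 =4
r11=1011 pc3: +8 =12
r12=1100 pc2: +4 =16
r13=1101 pc3: +8 =24
r14=1110 pc3: +8 =32
r15=1111 pc4: +16 =48
r16=10000 pc1: +2 =50
r17=10001 pc2: +4 =54
r18=10010 pc2: +4 =58
r19=10011 pc3: +8 =66
r20=10100 pc2: +4 =70
r21=10101 pc3: +8 =78
r22=10110 pc3: +8 =86
r23=10111 pc4: +16 =102
r24=11000 pc2: +4 =106
r25=11001 pc3: +8 =114
r26=11010 pc3: +8 =122
r27=11011 pc4: +16 =138
r28=11100 pc3: +8 =146
r29=11101 pc4: +16 =162
r30=11110 pc4: +16 =178
r31=11111 pc5: +32 =210
r32=100000 pc1: +2 =212
r33=100001 pc2: +4 =216
r34=100010 pc2: +4 =220
r35=100011 pc3: +8 =228
r36=100100 pc2: +4 =232
r37=100101 pc3: +8 =240
r38=100110 pc3: +8 =248
r39=100111 pc4: +16 =264
r40=101000 pc2: +4 =268
r41=101001 pc3: +8 =276
r42=101010 pc3: +8 =284
r43=101011 pc4: +16 =300
r44=101100 pc3: +8 =308
r45=101101 pc4: +16 =324
r46=101110 pc4: +16 =340
r47=101111 pc5: +32 =372
r48=110000 pc2: +4 =376
r49=110001 pc3: +8 =384
r50=110010 pc3: +8 =392
r51=110011 pc4: +16 =408
r52=110100 pc3: +8 =416
r53=110101 pc4: +16 =432
r54=110110 pc4: +16 =448
r55=110111 pc5: +32 =480
r56=111000 pc3: +8 =488
r57=111001 pc4: +16 =504
r58=111010 pc4: +16 =520
r59=111011 pc5: +32 =552
r60=111100 pc4: +16 =568
r61=111101 pc5: +32 =600
r62=111110 pc5: +32 =632
r63=111111 pc6: +64 =696
r64=1000000 pc1: +2 =698
r65=1000001 pc2: +4 =702
r66=1000010 pc2: +4 =706
r67=1000011 pc3: +8 =714
r68=1000100 pc2: +4 =718
r69=1000101 pc3: +8 =726
r70=1000110 pc3: +8 =734
r71=1000111 pc4: +16 =750
r72=1001000 pc2: +4 =754
r73=1001001 pc3: +8 =762
r74=1001010 pc3: +8 =770
r75=1001011 pc4: +16 =786
r76=1001100 pc3: +8 =794
r77=1001101 pc4: +16 =810
r78=1001110 pc4: +16 =826
r79=1001111 pc5: +32 =858
r80=1010000 pc2: +4 =862
r81=1010001 pc3: +8 =870
r82=1010010 pc3: +8 =878
r83=1010011 pc4: +16 =894
r84=1010100 pc3: +8 =902
r85=1010101 pc4: +16 =918
r86=1010110 pc4: +16 =934
r87=1010111 pc5: +32 =966
r88=1011000 pc3: +8 =974
r89=1011001 pc4: +16 =990
r90=1011010 pc4: +16 =1006
r91=1011011 pc5: +32 =1038
r92=1011100 pc4: +16 =1054
r93=1011101 pc5: +32 =1086
r94=1011110 pc5: +32 =1118
r95=1011111 pc6: +64 =1182
r96=1100000 pc2: +4 =1186
r97=1100001 pc3: +8 =1194
r98=1100010 pc3: +8 =1202
r99=1100011 pc4: +16 =1218
r100=1100100 pc3: +8 =1226
r101=1100101 pc4: +16 =1242
r102=1100110 pc4: +16 =1258
r103=1100111 pc5: +32 =1290

Answer: 1290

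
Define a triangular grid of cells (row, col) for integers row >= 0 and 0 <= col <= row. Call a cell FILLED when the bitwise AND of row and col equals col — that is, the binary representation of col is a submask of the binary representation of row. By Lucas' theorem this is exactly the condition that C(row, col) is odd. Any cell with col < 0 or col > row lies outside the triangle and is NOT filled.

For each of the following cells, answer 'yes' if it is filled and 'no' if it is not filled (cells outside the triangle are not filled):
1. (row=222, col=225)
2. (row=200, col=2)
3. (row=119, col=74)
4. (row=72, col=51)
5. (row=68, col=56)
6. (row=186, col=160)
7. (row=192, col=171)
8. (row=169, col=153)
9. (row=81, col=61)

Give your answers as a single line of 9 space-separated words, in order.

Answer: no no no no no yes no no no

Derivation:
(222,225): col outside [0, 222] -> not filled
(200,2): row=0b11001000, col=0b10, row AND col = 0b0 = 0; 0 != 2 -> empty
(119,74): row=0b1110111, col=0b1001010, row AND col = 0b1000010 = 66; 66 != 74 -> empty
(72,51): row=0b1001000, col=0b110011, row AND col = 0b0 = 0; 0 != 51 -> empty
(68,56): row=0b1000100, col=0b111000, row AND col = 0b0 = 0; 0 != 56 -> empty
(186,160): row=0b10111010, col=0b10100000, row AND col = 0b10100000 = 160; 160 == 160 -> filled
(192,171): row=0b11000000, col=0b10101011, row AND col = 0b10000000 = 128; 128 != 171 -> empty
(169,153): row=0b10101001, col=0b10011001, row AND col = 0b10001001 = 137; 137 != 153 -> empty
(81,61): row=0b1010001, col=0b111101, row AND col = 0b10001 = 17; 17 != 61 -> empty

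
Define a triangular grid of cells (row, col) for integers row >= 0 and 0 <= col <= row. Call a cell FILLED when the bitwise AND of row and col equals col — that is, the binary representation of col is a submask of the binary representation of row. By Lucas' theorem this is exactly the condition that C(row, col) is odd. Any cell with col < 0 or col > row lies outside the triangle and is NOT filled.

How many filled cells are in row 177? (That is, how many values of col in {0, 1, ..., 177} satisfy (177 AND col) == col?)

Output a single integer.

Answer: 16

Derivation:
177 in binary = 10110001
popcount(177) = number of 1-bits in 10110001 = 4
A col c satisfies (177 AND c) == c iff every set bit of c is also set in 177; each of the 4 set bits of 177 can independently be on or off in c.
count = 2^4 = 16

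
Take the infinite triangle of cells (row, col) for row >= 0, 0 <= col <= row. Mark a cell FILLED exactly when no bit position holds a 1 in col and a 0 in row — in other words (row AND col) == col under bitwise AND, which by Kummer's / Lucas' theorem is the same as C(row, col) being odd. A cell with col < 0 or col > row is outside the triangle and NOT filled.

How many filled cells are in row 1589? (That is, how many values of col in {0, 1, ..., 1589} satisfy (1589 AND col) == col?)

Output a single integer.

1589 in binary = 11000110101
popcount(1589) = number of 1-bits in 11000110101 = 6
A col c satisfies (1589 AND c) == c iff every set bit of c is also set in 1589; each of the 6 set bits of 1589 can independently be on or off in c.
count = 2^6 = 64

Answer: 64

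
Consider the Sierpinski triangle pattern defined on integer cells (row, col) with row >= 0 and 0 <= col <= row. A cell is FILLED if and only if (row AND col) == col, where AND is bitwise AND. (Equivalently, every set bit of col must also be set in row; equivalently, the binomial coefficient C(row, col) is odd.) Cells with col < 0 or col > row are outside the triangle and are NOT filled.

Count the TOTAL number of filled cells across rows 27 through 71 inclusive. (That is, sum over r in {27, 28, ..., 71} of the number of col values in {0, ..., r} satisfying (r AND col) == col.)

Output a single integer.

Answer: 628

Derivation:
r27=11011 pc4: +16 =16
r28=11100 pc3: +8 =24
r29=11101 pc4: +16 =40
r30=11110 pc4: +16 =56
r31=11111 pc5: +32 =88
r32=100000 pc1: +2 =90
r33=100001 pc2: +4 =94
r34=100010 pc2: +4 =98
r35=100011 pc3: +8 =106
r36=100100 pc2: +4 =110
r37=100101 pc3: +8 =118
r38=100110 pc3: +8 =126
r39=100111 pc4: +16 =142
r40=101000 pc2: +4 =146
r41=101001 pc3: +8 =154
r42=101010 pc3: +8 =162
r43=101011 pc4: +16 =178
r44=101100 pc3: +8 =186
r45=101101 pc4: +16 =202
r46=101110 pc4: +16 =218
r47=101111 pc5: +32 =250
r48=110000 pc2: +4 =254
r49=110001 pc3: +8 =262
r50=110010 pc3: +8 =270
r51=110011 pc4: +16 =286
r52=110100 pc3: +8 =294
r53=110101 pc4: +16 =310
r54=110110 pc4: +16 =326
r55=110111 pc5: +32 =358
r56=111000 pc3: +8 =366
r57=111001 pc4: +16 =382
r58=111010 pc4: +16 =398
r59=111011 pc5: +32 =430
r60=111100 pc4: +16 =446
r61=111101 pc5: +32 =478
r62=111110 pc5: +32 =510
r63=111111 pc6: +64 =574
r64=1000000 pc1: +2 =576
r65=1000001 pc2: +4 =580
r66=1000010 pc2: +4 =584
r67=1000011 pc3: +8 =592
r68=1000100 pc2: +4 =596
r69=1000101 pc3: +8 =604
r70=1000110 pc3: +8 =612
r71=1000111 pc4: +16 =628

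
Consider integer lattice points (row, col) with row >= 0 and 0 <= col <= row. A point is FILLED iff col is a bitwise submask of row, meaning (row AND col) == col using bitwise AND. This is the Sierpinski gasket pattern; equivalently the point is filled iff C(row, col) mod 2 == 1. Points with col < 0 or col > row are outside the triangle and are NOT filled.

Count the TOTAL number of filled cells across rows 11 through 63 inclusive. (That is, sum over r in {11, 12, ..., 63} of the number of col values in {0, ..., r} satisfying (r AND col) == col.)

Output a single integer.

r11=1011 pc3: +8 =8
r12=1100 pc2: +4 =12
r13=1101 pc3: +8 =20
r14=1110 pc3: +8 =28
r15=1111 pc4: +16 =44
r16=10000 pc1: +2 =46
r17=10001 pc2: +4 =50
r18=10010 pc2: +4 =54
r19=10011 pc3: +8 =62
r20=10100 pc2: +4 =66
r21=10101 pc3: +8 =74
r22=10110 pc3: +8 =82
r23=10111 pc4: +16 =98
r24=11000 pc2: +4 =102
r25=11001 pc3: +8 =110
r26=11010 pc3: +8 =118
r27=11011 pc4: +16 =134
r28=11100 pc3: +8 =142
r29=11101 pc4: +16 =158
r30=11110 pc4: +16 =174
r31=11111 pc5: +32 =206
r32=100000 pc1: +2 =208
r33=100001 pc2: +4 =212
r34=100010 pc2: +4 =216
r35=100011 pc3: +8 =224
r36=100100 pc2: +4 =228
r37=100101 pc3: +8 =236
r38=100110 pc3: +8 =244
r39=100111 pc4: +16 =260
r40=101000 pc2: +4 =264
r41=101001 pc3: +8 =272
r42=101010 pc3: +8 =280
r43=101011 pc4: +16 =296
r44=101100 pc3: +8 =304
r45=101101 pc4: +16 =320
r46=101110 pc4: +16 =336
r47=101111 pc5: +32 =368
r48=110000 pc2: +4 =372
r49=110001 pc3: +8 =380
r50=110010 pc3: +8 =388
r51=110011 pc4: +16 =404
r52=110100 pc3: +8 =412
r53=110101 pc4: +16 =428
r54=110110 pc4: +16 =444
r55=110111 pc5: +32 =476
r56=111000 pc3: +8 =484
r57=111001 pc4: +16 =500
r58=111010 pc4: +16 =516
r59=111011 pc5: +32 =548
r60=111100 pc4: +16 =564
r61=111101 pc5: +32 =596
r62=111110 pc5: +32 =628
r63=111111 pc6: +64 =692

Answer: 692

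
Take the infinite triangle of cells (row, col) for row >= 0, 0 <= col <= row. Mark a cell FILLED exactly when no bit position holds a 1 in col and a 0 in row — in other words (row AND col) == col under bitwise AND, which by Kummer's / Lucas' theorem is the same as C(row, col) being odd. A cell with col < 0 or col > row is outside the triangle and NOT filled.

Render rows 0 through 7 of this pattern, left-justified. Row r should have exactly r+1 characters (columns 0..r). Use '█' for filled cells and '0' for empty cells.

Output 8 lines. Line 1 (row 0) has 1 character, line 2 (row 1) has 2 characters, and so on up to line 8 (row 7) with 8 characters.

r0=0: █
r1=1: ██
r2=10: █0█
r3=11: ████
r4=100: █000█
r5=101: ██00██
r6=110: █0█0█0█
r7=111: ████████

Answer: █
██
█0█
████
█000█
██00██
█0█0█0█
████████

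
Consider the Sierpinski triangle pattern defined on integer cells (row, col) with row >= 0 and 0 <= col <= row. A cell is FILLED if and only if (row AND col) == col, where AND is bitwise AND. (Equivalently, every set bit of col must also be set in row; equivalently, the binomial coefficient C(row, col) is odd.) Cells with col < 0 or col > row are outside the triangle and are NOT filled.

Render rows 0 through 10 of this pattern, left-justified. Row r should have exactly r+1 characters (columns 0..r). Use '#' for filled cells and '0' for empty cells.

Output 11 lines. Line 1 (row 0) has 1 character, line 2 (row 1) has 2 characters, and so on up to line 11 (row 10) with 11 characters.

Answer: #
##
#0#
####
#000#
##00##
#0#0#0#
########
#0000000#
##000000##
#0#00000#0#

Derivation:
r0=0: #
r1=1: ##
r2=10: #0#
r3=11: ####
r4=100: #000#
r5=101: ##00##
r6=110: #0#0#0#
r7=111: ########
r8=1000: #0000000#
r9=1001: ##000000##
r10=1010: #0#00000#0#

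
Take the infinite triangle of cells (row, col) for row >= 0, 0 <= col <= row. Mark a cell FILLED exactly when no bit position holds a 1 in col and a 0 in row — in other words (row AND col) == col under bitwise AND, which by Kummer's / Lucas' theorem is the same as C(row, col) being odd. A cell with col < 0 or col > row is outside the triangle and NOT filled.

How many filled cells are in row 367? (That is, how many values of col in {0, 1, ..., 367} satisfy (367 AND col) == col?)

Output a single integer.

367 in binary = 101101111
popcount(367) = number of 1-bits in 101101111 = 7
A col c satisfies (367 AND c) == c iff every set bit of c is also set in 367; each of the 7 set bits of 367 can independently be on or off in c.
count = 2^7 = 128

Answer: 128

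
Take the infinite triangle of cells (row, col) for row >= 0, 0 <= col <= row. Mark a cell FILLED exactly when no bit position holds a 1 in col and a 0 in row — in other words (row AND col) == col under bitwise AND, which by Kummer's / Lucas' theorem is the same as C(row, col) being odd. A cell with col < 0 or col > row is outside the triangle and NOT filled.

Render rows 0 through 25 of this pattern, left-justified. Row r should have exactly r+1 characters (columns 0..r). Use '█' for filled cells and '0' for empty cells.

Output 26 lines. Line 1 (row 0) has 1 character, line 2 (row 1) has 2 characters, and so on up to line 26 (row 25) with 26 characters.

r0=0: █
r1=1: ██
r2=10: █0█
r3=11: ████
r4=100: █000█
r5=101: ██00██
r6=110: █0█0█0█
r7=111: ████████
r8=1000: █0000000█
r9=1001: ██000000██
r10=1010: █0█00000█0█
r11=1011: ████0000████
r12=1100: █000█000█000█
r13=1101: ██00██00██00██
r14=1110: █0█0█0█0█0█0█0█
r15=1111: ████████████████
r16=10000: █000000000000000█
r17=10001: ██00000000000000██
r18=10010: █0█0000000000000█0█
r19=10011: ████000000000000████
r20=10100: █000█00000000000█000█
r21=10101: ██00██0000000000██00██
r22=10110: █0█0█0█000000000█0█0█0█
r23=10111: ████████00000000████████
r24=11000: █0000000█0000000█0000000█
r25=11001: ██000000██000000██000000██

Answer: █
██
█0█
████
█000█
██00██
█0█0█0█
████████
█0000000█
██000000██
█0█00000█0█
████0000████
█000█000█000█
██00██00██00██
█0█0█0█0█0█0█0█
████████████████
█000000000000000█
██00000000000000██
█0█0000000000000█0█
████000000000000████
█000█00000000000█000█
██00██0000000000██00██
█0█0█0█000000000█0█0█0█
████████00000000████████
█0000000█0000000█0000000█
██000000██000000██000000██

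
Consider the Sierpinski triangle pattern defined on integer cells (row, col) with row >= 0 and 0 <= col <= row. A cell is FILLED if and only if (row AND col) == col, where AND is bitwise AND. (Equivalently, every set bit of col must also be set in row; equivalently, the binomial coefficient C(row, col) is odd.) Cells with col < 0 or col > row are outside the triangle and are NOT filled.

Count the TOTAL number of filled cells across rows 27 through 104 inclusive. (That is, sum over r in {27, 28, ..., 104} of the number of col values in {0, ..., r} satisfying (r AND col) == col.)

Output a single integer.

r27=11011 pc4: +16 =16
r28=11100 pc3: +8 =24
r29=11101 pc4: +16 =40
r30=11110 pc4: +16 =56
r31=11111 pc5: +32 =88
r32=100000 pc1: +2 =90
r33=100001 pc2: +4 =94
r34=100010 pc2: +4 =98
r35=100011 pc3: +8 =106
r36=100100 pc2: +4 =110
r37=100101 pc3: +8 =118
r38=100110 pc3: +8 =126
r39=100111 pc4: +16 =142
r40=101000 pc2: +4 =146
r41=101001 pc3: +8 =154
r42=101010 pc3: +8 =162
r43=101011 pc4: +16 =178
r44=101100 pc3: +8 =186
r45=101101 pc4: +16 =202
r46=101110 pc4: +16 =218
r47=101111 pc5: +32 =250
r48=110000 pc2: +4 =254
r49=110001 pc3: +8 =262
r50=110010 pc3: +8 =270
r51=110011 pc4: +16 =286
r52=110100 pc3: +8 =294
r53=110101 pc4: +16 =310
r54=110110 pc4: +16 =326
r55=110111 pc5: +32 =358
r56=111000 pc3: +8 =366
r57=111001 pc4: +16 =382
r58=111010 pc4: +16 =398
r59=111011 pc5: +32 =430
r60=111100 pc4: +16 =446
r61=111101 pc5: +32 =478
r62=111110 pc5: +32 =510
r63=111111 pc6: +64 =574
r64=1000000 pc1: +2 =576
r65=1000001 pc2: +4 =580
r66=1000010 pc2: +4 =584
r67=1000011 pc3: +8 =592
r68=1000100 pc2: +4 =596
r69=1000101 pc3: +8 =604
r70=1000110 pc3: +8 =612
r71=1000111 pc4: +16 =628
r72=1001000 pc2: +4 =632
r73=1001001 pc3: +8 =640
r74=1001010 pc3: +8 =648
r75=1001011 pc4: +16 =664
r76=1001100 pc3: +8 =672
r77=1001101 pc4: +16 =688
r78=1001110 pc4: +16 =704
r79=1001111 pc5: +32 =736
r80=1010000 pc2: +4 =740
r81=1010001 pc3: +8 =748
r82=1010010 pc3: +8 =756
r83=1010011 pc4: +16 =772
r84=1010100 pc3: +8 =780
r85=1010101 pc4: +16 =796
r86=1010110 pc4: +16 =812
r87=1010111 pc5: +32 =844
r88=1011000 pc3: +8 =852
r89=1011001 pc4: +16 =868
r90=1011010 pc4: +16 =884
r91=1011011 pc5: +32 =916
r92=1011100 pc4: +16 =932
r93=1011101 pc5: +32 =964
r94=1011110 pc5: +32 =996
r95=1011111 pc6: +64 =1060
r96=1100000 pc2: +4 =1064
r97=1100001 pc3: +8 =1072
r98=1100010 pc3: +8 =1080
r99=1100011 pc4: +16 =1096
r100=1100100 pc3: +8 =1104
r101=1100101 pc4: +16 =1120
r102=1100110 pc4: +16 =1136
r103=1100111 pc5: +32 =1168
r104=1101000 pc3: +8 =1176

Answer: 1176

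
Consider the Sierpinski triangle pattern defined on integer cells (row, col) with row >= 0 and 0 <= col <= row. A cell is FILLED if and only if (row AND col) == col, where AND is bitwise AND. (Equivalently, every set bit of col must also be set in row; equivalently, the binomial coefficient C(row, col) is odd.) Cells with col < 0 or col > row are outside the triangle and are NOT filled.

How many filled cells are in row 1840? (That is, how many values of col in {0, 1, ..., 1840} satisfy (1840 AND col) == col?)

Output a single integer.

Answer: 32

Derivation:
1840 in binary = 11100110000
popcount(1840) = number of 1-bits in 11100110000 = 5
A col c satisfies (1840 AND c) == c iff every set bit of c is also set in 1840; each of the 5 set bits of 1840 can independently be on or off in c.
count = 2^5 = 32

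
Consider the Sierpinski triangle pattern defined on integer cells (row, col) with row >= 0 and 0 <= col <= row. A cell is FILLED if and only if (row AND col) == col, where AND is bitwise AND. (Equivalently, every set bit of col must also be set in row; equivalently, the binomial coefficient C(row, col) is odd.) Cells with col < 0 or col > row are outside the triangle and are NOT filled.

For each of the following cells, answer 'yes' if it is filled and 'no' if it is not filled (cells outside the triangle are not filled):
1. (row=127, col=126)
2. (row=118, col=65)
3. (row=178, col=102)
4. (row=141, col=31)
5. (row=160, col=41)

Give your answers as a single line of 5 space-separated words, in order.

(127,126): row=0b1111111, col=0b1111110, row AND col = 0b1111110 = 126; 126 == 126 -> filled
(118,65): row=0b1110110, col=0b1000001, row AND col = 0b1000000 = 64; 64 != 65 -> empty
(178,102): row=0b10110010, col=0b1100110, row AND col = 0b100010 = 34; 34 != 102 -> empty
(141,31): row=0b10001101, col=0b11111, row AND col = 0b1101 = 13; 13 != 31 -> empty
(160,41): row=0b10100000, col=0b101001, row AND col = 0b100000 = 32; 32 != 41 -> empty

Answer: yes no no no no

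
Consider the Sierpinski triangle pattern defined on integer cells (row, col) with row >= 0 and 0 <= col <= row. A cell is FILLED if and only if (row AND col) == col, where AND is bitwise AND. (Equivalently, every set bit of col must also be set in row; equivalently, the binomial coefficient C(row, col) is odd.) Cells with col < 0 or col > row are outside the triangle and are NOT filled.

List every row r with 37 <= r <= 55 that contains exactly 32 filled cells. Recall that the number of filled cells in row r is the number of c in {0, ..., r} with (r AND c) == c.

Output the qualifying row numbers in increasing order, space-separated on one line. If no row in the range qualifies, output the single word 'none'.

Answer: 47 55

Derivation:
Row r has 2^popcount(r) filled cells, so we need popcount(r) = log2(32) = 5.
Scan r = 37..55 and keep those with exactly 5 one-bits:
r=37=100101 popcount=3 -> skip
r=38=100110 popcount=3 -> skip
r=39=100111 popcount=4 -> skip
r=40=101000 popcount=2 -> skip
r=41=101001 popcount=3 -> skip
r=42=101010 popcount=3 -> skip
r=43=101011 popcount=4 -> skip
r=44=101100 popcount=3 -> skip
r=45=101101 popcount=4 -> skip
r=46=101110 popcount=4 -> skip
r=47=101111 popcount=5 -> KEEP
r=48=110000 popcount=2 -> skip
r=49=110001 popcount=3 -> skip
r=50=110010 popcount=3 -> skip
r=51=110011 popcount=4 -> skip
r=52=110100 popcount=3 -> skip
r=53=110101 popcount=4 -> skip
r=54=110110 popcount=4 -> skip
r=55=110111 popcount=5 -> KEEP
Kept rows: 47 55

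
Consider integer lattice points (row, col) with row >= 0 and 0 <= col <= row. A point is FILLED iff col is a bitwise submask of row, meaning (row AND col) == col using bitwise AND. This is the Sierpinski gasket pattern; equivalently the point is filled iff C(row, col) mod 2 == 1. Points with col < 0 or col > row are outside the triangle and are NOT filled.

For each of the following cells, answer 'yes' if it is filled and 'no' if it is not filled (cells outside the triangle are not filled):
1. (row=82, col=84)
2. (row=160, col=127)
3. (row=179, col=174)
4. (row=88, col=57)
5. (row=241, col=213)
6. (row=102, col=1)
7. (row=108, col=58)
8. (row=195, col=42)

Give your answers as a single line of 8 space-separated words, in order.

(82,84): col outside [0, 82] -> not filled
(160,127): row=0b10100000, col=0b1111111, row AND col = 0b100000 = 32; 32 != 127 -> empty
(179,174): row=0b10110011, col=0b10101110, row AND col = 0b10100010 = 162; 162 != 174 -> empty
(88,57): row=0b1011000, col=0b111001, row AND col = 0b11000 = 24; 24 != 57 -> empty
(241,213): row=0b11110001, col=0b11010101, row AND col = 0b11010001 = 209; 209 != 213 -> empty
(102,1): row=0b1100110, col=0b1, row AND col = 0b0 = 0; 0 != 1 -> empty
(108,58): row=0b1101100, col=0b111010, row AND col = 0b101000 = 40; 40 != 58 -> empty
(195,42): row=0b11000011, col=0b101010, row AND col = 0b10 = 2; 2 != 42 -> empty

Answer: no no no no no no no no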